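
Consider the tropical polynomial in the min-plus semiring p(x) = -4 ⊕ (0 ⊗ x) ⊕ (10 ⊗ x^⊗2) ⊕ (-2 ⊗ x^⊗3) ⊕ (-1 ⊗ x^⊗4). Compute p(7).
p(7) = -4

A tropical monomial a ⊗ x^⊗i evaluates to a + i · x. Evaluating each term at x = 7:
  Term 0 contributes -4 + 0 · 7 = -4
  Term 1 contributes 0 + 1 · 7 = 7
  Term 2 contributes 10 + 2 · 7 = 24
  Term 3 contributes -2 + 3 · 7 = 19
  Term 4 contributes -1 + 4 · 7 = 27
p(7) = ⊕ of these = min[-4, 7, 24, 19, 27] = -4.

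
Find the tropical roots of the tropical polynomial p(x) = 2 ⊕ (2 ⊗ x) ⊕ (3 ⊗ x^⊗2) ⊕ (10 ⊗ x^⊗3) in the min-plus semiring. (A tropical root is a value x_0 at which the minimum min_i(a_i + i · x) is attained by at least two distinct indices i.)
Roots: {-7, -1, 0}

Each tropical root is a break point of the lower envelope of the lines y = a_i + i · x (there are 4 lines, with slopes 0, 1, ..., 3). Only the lines that attain the minimum somewhere contribute to roots; other lines are dominated. Here the surviving (envelope) indices are i = 3, i = 2, i = 1, i = 0.
Intersections between consecutive envelope lines give the roots: for adjacent envelope indices i < j the intersection is x = (a_i − a_j) / (j − i). Reading off the sorted break points: {-7, -1, 0}.
Verification: at each break x_0, at least two indices attain the minimum of min_i(a_i + i · x_0).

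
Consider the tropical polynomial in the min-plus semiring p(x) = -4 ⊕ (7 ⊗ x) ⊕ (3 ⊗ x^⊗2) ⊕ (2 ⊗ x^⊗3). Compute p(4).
p(4) = -4

A tropical monomial a ⊗ x^⊗i evaluates to a + i · x. Evaluating each term at x = 4:
  Term 0 contributes -4 + 0 · 4 = -4
  Term 1 contributes 7 + 1 · 4 = 11
  Term 2 contributes 3 + 2 · 4 = 11
  Term 3 contributes 2 + 3 · 4 = 14
p(4) = ⊕ of these = min[-4, 11, 11, 14] = -4.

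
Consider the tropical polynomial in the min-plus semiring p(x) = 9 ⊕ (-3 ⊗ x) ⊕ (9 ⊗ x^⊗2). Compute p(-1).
p(-1) = -4

A tropical monomial a ⊗ x^⊗i evaluates to a + i · x. Evaluating each term at x = -1:
  Term 0 contributes 9 + 0 · -1 = 9
  Term 1 contributes -3 + 1 · -1 = -4
  Term 2 contributes 9 + 2 · -1 = 7
p(-1) = ⊕ of these = min[9, -4, 7] = -4.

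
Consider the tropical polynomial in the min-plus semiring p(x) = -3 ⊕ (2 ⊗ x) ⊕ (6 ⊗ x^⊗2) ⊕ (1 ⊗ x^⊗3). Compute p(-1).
p(-1) = -3

A tropical monomial a ⊗ x^⊗i evaluates to a + i · x. Evaluating each term at x = -1:
  Term 0 contributes -3 + 0 · -1 = -3
  Term 1 contributes 2 + 1 · -1 = 1
  Term 2 contributes 6 + 2 · -1 = 4
  Term 3 contributes 1 + 3 · -1 = -2
p(-1) = ⊕ of these = min[-3, 1, 4, -2] = -3.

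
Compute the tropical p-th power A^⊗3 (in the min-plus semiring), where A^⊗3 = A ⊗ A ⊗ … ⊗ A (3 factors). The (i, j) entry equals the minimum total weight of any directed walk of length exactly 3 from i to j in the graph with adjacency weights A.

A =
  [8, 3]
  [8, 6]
A^⊗3 =
  [17, 14]
  [19, 17]

Each entry (A^⊗3)_ij equals the minimum over all length-3 walks i = v_0 → v_1 → … → v_3 = j of Σ_t A[v_t][v_{t+1}]. For example, for (i, j) = (0, 1) we minimise over 4 possible intermediate vertex sequences; the minimum is 14, attained along the walk 0 → 1 → 0 → 1.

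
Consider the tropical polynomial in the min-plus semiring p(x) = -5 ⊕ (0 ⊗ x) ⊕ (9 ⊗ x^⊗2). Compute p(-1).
p(-1) = -5

A tropical monomial a ⊗ x^⊗i evaluates to a + i · x. Evaluating each term at x = -1:
  Term 0 contributes -5 + 0 · -1 = -5
  Term 1 contributes 0 + 1 · -1 = -1
  Term 2 contributes 9 + 2 · -1 = 7
p(-1) = ⊕ of these = min[-5, -1, 7] = -5.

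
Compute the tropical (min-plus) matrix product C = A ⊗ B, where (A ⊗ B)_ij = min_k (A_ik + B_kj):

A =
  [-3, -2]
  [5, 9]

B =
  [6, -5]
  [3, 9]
A ⊗ B =
  [1, -8]
  [11, 0]

Apply the min-plus product entry-by-entry:
  C[0][0] = min over k of (A[0][0] + B[0][0] = -3 + 6 = 3, A[0][1] + B[1][0] = -2 + 3 = 1) = 1 (attained at k = 1)
  C[0][1] = min over k of (A[0][0] + B[0][1] = -3 + -5 = -8, A[0][1] + B[1][1] = -2 + 9 = 7) = -8 (attained at k = 0)
  C[1][0] = min over k of (A[1][0] + B[0][0] = 5 + 6 = 11, A[1][1] + B[1][0] = 9 + 3 = 12) = 11 (attained at k = 0)
  C[1][1] = min over k of (A[1][0] + B[0][1] = 5 + -5 = 0, A[1][1] + B[1][1] = 9 + 9 = 18) = 0 (attained at k = 0)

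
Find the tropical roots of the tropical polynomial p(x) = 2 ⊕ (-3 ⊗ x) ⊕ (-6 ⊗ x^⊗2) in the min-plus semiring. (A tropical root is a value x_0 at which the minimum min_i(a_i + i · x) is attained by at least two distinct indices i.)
Roots: {3, 5}

Each tropical root is a break point of the lower envelope of the lines y = a_i + i · x (there are 3 lines, with slopes 0, 1, ..., 2). Only the lines that attain the minimum somewhere contribute to roots; other lines are dominated. Here the surviving (envelope) indices are i = 2, i = 1, i = 0.
Intersections between consecutive envelope lines give the roots: for adjacent envelope indices i < j the intersection is x = (a_i − a_j) / (j − i). Reading off the sorted break points: {3, 5}.
Verification: at each break x_0, at least two indices attain the minimum of min_i(a_i + i · x_0).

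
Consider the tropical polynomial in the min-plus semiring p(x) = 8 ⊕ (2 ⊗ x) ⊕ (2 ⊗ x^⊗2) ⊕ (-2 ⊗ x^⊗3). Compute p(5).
p(5) = 7

A tropical monomial a ⊗ x^⊗i evaluates to a + i · x. Evaluating each term at x = 5:
  Term 0 contributes 8 + 0 · 5 = 8
  Term 1 contributes 2 + 1 · 5 = 7
  Term 2 contributes 2 + 2 · 5 = 12
  Term 3 contributes -2 + 3 · 5 = 13
p(5) = ⊕ of these = min[8, 7, 12, 13] = 7.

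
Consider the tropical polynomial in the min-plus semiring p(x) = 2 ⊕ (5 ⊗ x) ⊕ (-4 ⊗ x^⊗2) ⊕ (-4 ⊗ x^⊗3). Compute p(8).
p(8) = 2

A tropical monomial a ⊗ x^⊗i evaluates to a + i · x. Evaluating each term at x = 8:
  Term 0 contributes 2 + 0 · 8 = 2
  Term 1 contributes 5 + 1 · 8 = 13
  Term 2 contributes -4 + 2 · 8 = 12
  Term 3 contributes -4 + 3 · 8 = 20
p(8) = ⊕ of these = min[2, 13, 12, 20] = 2.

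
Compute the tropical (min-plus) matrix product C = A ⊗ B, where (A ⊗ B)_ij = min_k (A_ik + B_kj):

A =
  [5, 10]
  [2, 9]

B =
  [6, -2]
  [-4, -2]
A ⊗ B =
  [6, 3]
  [5, 0]

Apply the min-plus product entry-by-entry:
  C[0][0] = min over k of (A[0][0] + B[0][0] = 5 + 6 = 11, A[0][1] + B[1][0] = 10 + -4 = 6) = 6 (attained at k = 1)
  C[0][1] = min over k of (A[0][0] + B[0][1] = 5 + -2 = 3, A[0][1] + B[1][1] = 10 + -2 = 8) = 3 (attained at k = 0)
  C[1][0] = min over k of (A[1][0] + B[0][0] = 2 + 6 = 8, A[1][1] + B[1][0] = 9 + -4 = 5) = 5 (attained at k = 1)
  C[1][1] = min over k of (A[1][0] + B[0][1] = 2 + -2 = 0, A[1][1] + B[1][1] = 9 + -2 = 7) = 0 (attained at k = 0)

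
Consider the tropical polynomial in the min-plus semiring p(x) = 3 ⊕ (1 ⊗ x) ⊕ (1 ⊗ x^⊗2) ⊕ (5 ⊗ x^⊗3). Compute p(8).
p(8) = 3

A tropical monomial a ⊗ x^⊗i evaluates to a + i · x. Evaluating each term at x = 8:
  Term 0 contributes 3 + 0 · 8 = 3
  Term 1 contributes 1 + 1 · 8 = 9
  Term 2 contributes 1 + 2 · 8 = 17
  Term 3 contributes 5 + 3 · 8 = 29
p(8) = ⊕ of these = min[3, 9, 17, 29] = 3.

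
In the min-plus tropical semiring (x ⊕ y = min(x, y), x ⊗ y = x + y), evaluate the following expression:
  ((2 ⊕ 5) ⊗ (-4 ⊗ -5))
((2 ⊕ 5) ⊗ (-4 ⊗ -5)) = -7

Expand innermost to outermost. Recall ⊕ takes the minimum of its arguments and ⊗ takes their sum. Working out the expression ((2 ⊕ 5) ⊗ (-4 ⊗ -5)) gives -7.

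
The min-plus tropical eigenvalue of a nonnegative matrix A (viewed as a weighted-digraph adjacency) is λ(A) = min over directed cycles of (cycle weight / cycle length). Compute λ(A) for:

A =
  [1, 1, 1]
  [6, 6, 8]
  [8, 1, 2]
λ(A) = 1

Enumerate directed cycles and compute their means (weight / length). Sample:
  cycle 0 → 0: weight = 1, length = 1, mean = 1/1 ≈ 1.000
  cycle 1 → 1: weight = 6, length = 1, mean = 6/1 ≈ 6.000
  cycle 2 → 2: weight = 2, length = 1, mean = 2/1 ≈ 2.000
  cycle 0 → 1 → 0: weight = 7, length = 2, mean = 7/2 ≈ 3.500
  cycle 0 → 2 → 0: weight = 9, length = 2, mean = 9/2 ≈ 4.500
  cycle 1 → 0 → 1: weight = 7, length = 2, mean = 7/2 ≈ 3.500
Minimum mean = 1.000, attained e.g. along the cycle 0 → 0 with weight 1 and length 1. So λ(A) = 1/1 = 1.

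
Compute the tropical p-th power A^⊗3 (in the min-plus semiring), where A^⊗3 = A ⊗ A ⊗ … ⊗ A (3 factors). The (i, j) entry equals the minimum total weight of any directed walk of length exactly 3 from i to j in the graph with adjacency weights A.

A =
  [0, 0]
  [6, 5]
A^⊗3 =
  [0, 0]
  [6, 6]

Each entry (A^⊗3)_ij equals the minimum over all length-3 walks i = v_0 → v_1 → … → v_3 = j of Σ_t A[v_t][v_{t+1}]. For example, for (i, j) = (0, 1) we minimise over 4 possible intermediate vertex sequences; the minimum is 0, attained along the walk 0 → 0 → 0 → 1.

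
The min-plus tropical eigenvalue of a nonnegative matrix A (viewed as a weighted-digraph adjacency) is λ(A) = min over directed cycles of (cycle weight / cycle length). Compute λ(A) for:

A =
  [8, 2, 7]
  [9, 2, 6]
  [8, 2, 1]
λ(A) = 1

Enumerate directed cycles and compute their means (weight / length). Sample:
  cycle 0 → 0: weight = 8, length = 1, mean = 8/1 ≈ 8.000
  cycle 1 → 1: weight = 2, length = 1, mean = 2/1 ≈ 2.000
  cycle 2 → 2: weight = 1, length = 1, mean = 1/1 ≈ 1.000
  cycle 0 → 1 → 0: weight = 11, length = 2, mean = 11/2 ≈ 5.500
  cycle 0 → 2 → 0: weight = 15, length = 2, mean = 15/2 ≈ 7.500
  cycle 1 → 0 → 1: weight = 11, length = 2, mean = 11/2 ≈ 5.500
Minimum mean = 1.000, attained e.g. along the cycle 2 → 2 with weight 1 and length 1. So λ(A) = 1/1 = 1.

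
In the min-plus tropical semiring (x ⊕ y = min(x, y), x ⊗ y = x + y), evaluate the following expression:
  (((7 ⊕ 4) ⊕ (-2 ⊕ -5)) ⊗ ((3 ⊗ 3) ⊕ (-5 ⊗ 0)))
(((7 ⊕ 4) ⊕ (-2 ⊕ -5)) ⊗ ((3 ⊗ 3) ⊕ (-5 ⊗ 0))) = -10

Expand innermost to outermost. Recall ⊕ takes the minimum of its arguments and ⊗ takes their sum. Working out the expression (((7 ⊕ 4) ⊕ (-2 ⊕ -5)) ⊗ ((3 ⊗ 3) ⊕ (-5 ⊗ 0))) gives -10.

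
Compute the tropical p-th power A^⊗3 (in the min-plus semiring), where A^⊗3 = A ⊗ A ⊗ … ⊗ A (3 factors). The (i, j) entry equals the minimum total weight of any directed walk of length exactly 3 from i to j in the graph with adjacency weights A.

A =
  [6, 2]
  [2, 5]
A^⊗3 =
  [9, 6]
  [6, 9]

Each entry (A^⊗3)_ij equals the minimum over all length-3 walks i = v_0 → v_1 → … → v_3 = j of Σ_t A[v_t][v_{t+1}]. For example, for (i, j) = (0, 1) we minimise over 4 possible intermediate vertex sequences; the minimum is 6, attained along the walk 0 → 1 → 0 → 1.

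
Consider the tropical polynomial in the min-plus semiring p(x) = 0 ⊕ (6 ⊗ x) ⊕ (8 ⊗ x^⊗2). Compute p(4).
p(4) = 0

A tropical monomial a ⊗ x^⊗i evaluates to a + i · x. Evaluating each term at x = 4:
  Term 0 contributes 0 + 0 · 4 = 0
  Term 1 contributes 6 + 1 · 4 = 10
  Term 2 contributes 8 + 2 · 4 = 16
p(4) = ⊕ of these = min[0, 10, 16] = 0.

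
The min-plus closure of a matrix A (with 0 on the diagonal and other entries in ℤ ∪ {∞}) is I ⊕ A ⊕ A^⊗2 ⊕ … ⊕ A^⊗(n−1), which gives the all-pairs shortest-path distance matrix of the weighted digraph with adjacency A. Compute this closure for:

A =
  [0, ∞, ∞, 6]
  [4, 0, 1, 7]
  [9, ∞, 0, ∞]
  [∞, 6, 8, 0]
Closure =
  [0, 12, 13, 6]
  [4, 0, 1, 7]
  [9, 21, 0, 15]
  [10, 6, 7, 0]

This is the Floyd-Warshall all-pairs shortest-path computation. For each intermediate vertex k = 0, 1, …, 3, update dist[i][j] ← min(dist[i][j], dist[i][k] + dist[k][j]). The final matrix gives, for each (i, j), the minimum total weight of any directed path from i to j (possibly empty when i = j).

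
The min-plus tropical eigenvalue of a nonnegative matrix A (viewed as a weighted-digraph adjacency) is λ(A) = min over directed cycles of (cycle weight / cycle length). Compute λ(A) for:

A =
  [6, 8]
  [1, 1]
λ(A) = 1

Enumerate directed cycles and compute their means (weight / length). Sample:
  cycle 0 → 0: weight = 6, length = 1, mean = 6/1 ≈ 6.000
  cycle 1 → 1: weight = 1, length = 1, mean = 1/1 ≈ 1.000
  cycle 0 → 1 → 0: weight = 9, length = 2, mean = 9/2 ≈ 4.500
  cycle 1 → 0 → 1: weight = 9, length = 2, mean = 9/2 ≈ 4.500
Minimum mean = 1.000, attained e.g. along the cycle 1 → 1 with weight 1 and length 1. So λ(A) = 1/1 = 1.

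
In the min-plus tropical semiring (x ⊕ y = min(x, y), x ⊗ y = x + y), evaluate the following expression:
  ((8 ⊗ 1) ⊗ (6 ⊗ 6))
((8 ⊗ 1) ⊗ (6 ⊗ 6)) = 21

Expand innermost to outermost. Recall ⊕ takes the minimum of its arguments and ⊗ takes their sum. Working out the expression ((8 ⊗ 1) ⊗ (6 ⊗ 6)) gives 21.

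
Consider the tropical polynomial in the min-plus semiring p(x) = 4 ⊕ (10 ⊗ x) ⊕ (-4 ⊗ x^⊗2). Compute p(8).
p(8) = 4

A tropical monomial a ⊗ x^⊗i evaluates to a + i · x. Evaluating each term at x = 8:
  Term 0 contributes 4 + 0 · 8 = 4
  Term 1 contributes 10 + 1 · 8 = 18
  Term 2 contributes -4 + 2 · 8 = 12
p(8) = ⊕ of these = min[4, 18, 12] = 4.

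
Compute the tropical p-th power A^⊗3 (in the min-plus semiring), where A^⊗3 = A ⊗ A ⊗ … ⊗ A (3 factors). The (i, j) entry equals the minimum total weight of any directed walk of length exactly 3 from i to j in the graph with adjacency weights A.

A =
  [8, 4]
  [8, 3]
A^⊗3 =
  [15, 10]
  [14, 9]

Each entry (A^⊗3)_ij equals the minimum over all length-3 walks i = v_0 → v_1 → … → v_3 = j of Σ_t A[v_t][v_{t+1}]. For example, for (i, j) = (0, 1) we minimise over 4 possible intermediate vertex sequences; the minimum is 10, attained along the walk 0 → 1 → 1 → 1.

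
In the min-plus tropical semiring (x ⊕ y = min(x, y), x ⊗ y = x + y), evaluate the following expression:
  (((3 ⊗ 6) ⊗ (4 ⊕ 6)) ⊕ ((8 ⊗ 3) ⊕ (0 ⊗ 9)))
(((3 ⊗ 6) ⊗ (4 ⊕ 6)) ⊕ ((8 ⊗ 3) ⊕ (0 ⊗ 9))) = 9

Expand innermost to outermost. Recall ⊕ takes the minimum of its arguments and ⊗ takes their sum. Working out the expression (((3 ⊗ 6) ⊗ (4 ⊕ 6)) ⊕ ((8 ⊗ 3) ⊕ (0 ⊗ 9))) gives 9.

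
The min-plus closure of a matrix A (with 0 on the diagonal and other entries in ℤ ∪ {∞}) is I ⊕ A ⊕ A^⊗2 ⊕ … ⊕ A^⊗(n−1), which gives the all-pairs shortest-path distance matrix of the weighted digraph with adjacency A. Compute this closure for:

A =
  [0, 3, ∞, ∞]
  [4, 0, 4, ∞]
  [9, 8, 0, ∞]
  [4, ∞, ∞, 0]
Closure =
  [0, 3, 7, ∞]
  [4, 0, 4, ∞]
  [9, 8, 0, ∞]
  [4, 7, 11, 0]

This is the Floyd-Warshall all-pairs shortest-path computation. For each intermediate vertex k = 0, 1, …, 3, update dist[i][j] ← min(dist[i][j], dist[i][k] + dist[k][j]). The final matrix gives, for each (i, j), the minimum total weight of any directed path from i to j (possibly empty when i = j).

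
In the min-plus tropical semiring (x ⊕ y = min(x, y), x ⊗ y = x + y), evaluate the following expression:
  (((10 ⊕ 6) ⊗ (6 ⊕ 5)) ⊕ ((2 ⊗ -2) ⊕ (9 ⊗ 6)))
(((10 ⊕ 6) ⊗ (6 ⊕ 5)) ⊕ ((2 ⊗ -2) ⊕ (9 ⊗ 6))) = 0

Expand innermost to outermost. Recall ⊕ takes the minimum of its arguments and ⊗ takes their sum. Working out the expression (((10 ⊕ 6) ⊗ (6 ⊕ 5)) ⊕ ((2 ⊗ -2) ⊕ (9 ⊗ 6))) gives 0.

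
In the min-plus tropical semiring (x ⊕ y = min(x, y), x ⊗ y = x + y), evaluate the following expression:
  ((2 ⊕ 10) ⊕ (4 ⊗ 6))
((2 ⊕ 10) ⊕ (4 ⊗ 6)) = 2

Expand innermost to outermost. Recall ⊕ takes the minimum of its arguments and ⊗ takes their sum. Working out the expression ((2 ⊕ 10) ⊕ (4 ⊗ 6)) gives 2.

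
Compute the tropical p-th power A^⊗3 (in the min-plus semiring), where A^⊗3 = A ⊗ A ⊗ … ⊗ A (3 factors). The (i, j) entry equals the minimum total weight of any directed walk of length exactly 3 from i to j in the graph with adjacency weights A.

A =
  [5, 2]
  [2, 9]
A^⊗3 =
  [9, 6]
  [6, 9]

Each entry (A^⊗3)_ij equals the minimum over all length-3 walks i = v_0 → v_1 → … → v_3 = j of Σ_t A[v_t][v_{t+1}]. For example, for (i, j) = (0, 1) we minimise over 4 possible intermediate vertex sequences; the minimum is 6, attained along the walk 0 → 1 → 0 → 1.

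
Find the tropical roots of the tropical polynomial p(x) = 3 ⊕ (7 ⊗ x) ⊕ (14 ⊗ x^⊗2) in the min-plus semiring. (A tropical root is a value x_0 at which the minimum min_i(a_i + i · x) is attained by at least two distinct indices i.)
Roots: {-7, -4}

Each tropical root is a break point of the lower envelope of the lines y = a_i + i · x (there are 3 lines, with slopes 0, 1, ..., 2). Only the lines that attain the minimum somewhere contribute to roots; other lines are dominated. Here the surviving (envelope) indices are i = 2, i = 1, i = 0.
Intersections between consecutive envelope lines give the roots: for adjacent envelope indices i < j the intersection is x = (a_i − a_j) / (j − i). Reading off the sorted break points: {-7, -4}.
Verification: at each break x_0, at least two indices attain the minimum of min_i(a_i + i · x_0).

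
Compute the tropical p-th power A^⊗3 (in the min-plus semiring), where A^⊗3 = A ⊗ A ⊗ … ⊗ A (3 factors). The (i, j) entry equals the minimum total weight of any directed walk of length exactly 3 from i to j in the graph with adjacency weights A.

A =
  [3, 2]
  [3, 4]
A^⊗3 =
  [8, 7]
  [8, 8]

Each entry (A^⊗3)_ij equals the minimum over all length-3 walks i = v_0 → v_1 → … → v_3 = j of Σ_t A[v_t][v_{t+1}]. For example, for (i, j) = (0, 1) we minimise over 4 possible intermediate vertex sequences; the minimum is 7, attained along the walk 0 → 1 → 0 → 1.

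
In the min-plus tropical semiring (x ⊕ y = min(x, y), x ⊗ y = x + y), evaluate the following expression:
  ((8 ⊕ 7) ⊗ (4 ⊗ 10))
((8 ⊕ 7) ⊗ (4 ⊗ 10)) = 21

Expand innermost to outermost. Recall ⊕ takes the minimum of its arguments and ⊗ takes their sum. Working out the expression ((8 ⊕ 7) ⊗ (4 ⊗ 10)) gives 21.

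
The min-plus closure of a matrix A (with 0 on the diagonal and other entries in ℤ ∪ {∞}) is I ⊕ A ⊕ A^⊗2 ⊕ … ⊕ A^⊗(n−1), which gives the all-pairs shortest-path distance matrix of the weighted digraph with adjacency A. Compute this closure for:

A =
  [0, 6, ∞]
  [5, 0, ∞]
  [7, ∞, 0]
Closure =
  [0, 6, ∞]
  [5, 0, ∞]
  [7, 13, 0]

This is the Floyd-Warshall all-pairs shortest-path computation. For each intermediate vertex k = 0, 1, …, 2, update dist[i][j] ← min(dist[i][j], dist[i][k] + dist[k][j]). The final matrix gives, for each (i, j), the minimum total weight of any directed path from i to j (possibly empty when i = j).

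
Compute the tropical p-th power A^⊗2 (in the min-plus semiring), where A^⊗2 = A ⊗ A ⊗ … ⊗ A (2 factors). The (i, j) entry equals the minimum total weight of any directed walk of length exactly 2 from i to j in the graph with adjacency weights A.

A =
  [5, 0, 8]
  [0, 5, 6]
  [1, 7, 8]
A^⊗2 =
  [0, 5, 6]
  [5, 0, 8]
  [6, 1, 9]

Each entry (A^⊗2)_ij equals the minimum over all length-2 walks i = v_0 → v_1 → … → v_2 = j of Σ_t A[v_t][v_{t+1}]. For example, for (i, j) = (0, 2) we minimise over 3 possible intermediate vertex sequences; the minimum is 6, attained along the walk 0 → 1 → 2.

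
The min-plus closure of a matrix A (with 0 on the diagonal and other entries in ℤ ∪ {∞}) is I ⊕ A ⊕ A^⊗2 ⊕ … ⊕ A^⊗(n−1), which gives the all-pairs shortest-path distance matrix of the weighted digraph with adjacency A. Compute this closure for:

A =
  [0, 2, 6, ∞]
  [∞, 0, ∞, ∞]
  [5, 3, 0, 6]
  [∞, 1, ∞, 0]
Closure =
  [0, 2, 6, 12]
  [∞, 0, ∞, ∞]
  [5, 3, 0, 6]
  [∞, 1, ∞, 0]

This is the Floyd-Warshall all-pairs shortest-path computation. For each intermediate vertex k = 0, 1, …, 3, update dist[i][j] ← min(dist[i][j], dist[i][k] + dist[k][j]). The final matrix gives, for each (i, j), the minimum total weight of any directed path from i to j (possibly empty when i = j).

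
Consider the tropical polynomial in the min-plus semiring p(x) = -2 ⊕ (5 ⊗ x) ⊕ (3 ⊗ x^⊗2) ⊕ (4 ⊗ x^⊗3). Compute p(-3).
p(-3) = -5

A tropical monomial a ⊗ x^⊗i evaluates to a + i · x. Evaluating each term at x = -3:
  Term 0 contributes -2 + 0 · -3 = -2
  Term 1 contributes 5 + 1 · -3 = 2
  Term 2 contributes 3 + 2 · -3 = -3
  Term 3 contributes 4 + 3 · -3 = -5
p(-3) = ⊕ of these = min[-2, 2, -3, -5] = -5.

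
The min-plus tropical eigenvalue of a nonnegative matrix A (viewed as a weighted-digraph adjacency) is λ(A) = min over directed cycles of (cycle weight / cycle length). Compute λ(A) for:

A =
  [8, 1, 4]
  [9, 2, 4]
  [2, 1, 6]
λ(A) = 2

Enumerate directed cycles and compute their means (weight / length). Sample:
  cycle 0 → 0: weight = 8, length = 1, mean = 8/1 ≈ 8.000
  cycle 1 → 1: weight = 2, length = 1, mean = 2/1 ≈ 2.000
  cycle 2 → 2: weight = 6, length = 1, mean = 6/1 ≈ 6.000
  cycle 0 → 1 → 0: weight = 10, length = 2, mean = 10/2 ≈ 5.000
  cycle 0 → 2 → 0: weight = 6, length = 2, mean = 6/2 ≈ 3.000
  cycle 1 → 0 → 1: weight = 10, length = 2, mean = 10/2 ≈ 5.000
Minimum mean = 2.000, attained e.g. along the cycle 1 → 1 with weight 2 and length 1. So λ(A) = 2/1 = 2.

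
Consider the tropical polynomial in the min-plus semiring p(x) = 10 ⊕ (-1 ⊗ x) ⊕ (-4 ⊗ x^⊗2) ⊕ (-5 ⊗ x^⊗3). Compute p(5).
p(5) = 4

A tropical monomial a ⊗ x^⊗i evaluates to a + i · x. Evaluating each term at x = 5:
  Term 0 contributes 10 + 0 · 5 = 10
  Term 1 contributes -1 + 1 · 5 = 4
  Term 2 contributes -4 + 2 · 5 = 6
  Term 3 contributes -5 + 3 · 5 = 10
p(5) = ⊕ of these = min[10, 4, 6, 10] = 4.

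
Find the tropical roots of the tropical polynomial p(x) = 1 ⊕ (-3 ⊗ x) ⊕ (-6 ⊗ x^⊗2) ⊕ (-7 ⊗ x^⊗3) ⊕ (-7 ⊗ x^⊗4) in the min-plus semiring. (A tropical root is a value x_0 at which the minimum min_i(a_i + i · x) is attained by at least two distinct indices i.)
Roots: {0, 1, 3, 4}

Each tropical root is a break point of the lower envelope of the lines y = a_i + i · x (there are 5 lines, with slopes 0, 1, ..., 4). Only the lines that attain the minimum somewhere contribute to roots; other lines are dominated. Here the surviving (envelope) indices are i = 4, i = 3, i = 2, i = 1, i = 0.
Intersections between consecutive envelope lines give the roots: for adjacent envelope indices i < j the intersection is x = (a_i − a_j) / (j − i). Reading off the sorted break points: {0, 1, 3, 4}.
Verification: at each break x_0, at least two indices attain the minimum of min_i(a_i + i · x_0).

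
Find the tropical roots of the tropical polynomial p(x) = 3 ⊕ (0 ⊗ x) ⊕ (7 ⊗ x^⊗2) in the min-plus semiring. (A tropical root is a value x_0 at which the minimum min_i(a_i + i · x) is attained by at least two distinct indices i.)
Roots: {-7, 3}

Each tropical root is a break point of the lower envelope of the lines y = a_i + i · x (there are 3 lines, with slopes 0, 1, ..., 2). Only the lines that attain the minimum somewhere contribute to roots; other lines are dominated. Here the surviving (envelope) indices are i = 2, i = 1, i = 0.
Intersections between consecutive envelope lines give the roots: for adjacent envelope indices i < j the intersection is x = (a_i − a_j) / (j − i). Reading off the sorted break points: {-7, 3}.
Verification: at each break x_0, at least two indices attain the minimum of min_i(a_i + i · x_0).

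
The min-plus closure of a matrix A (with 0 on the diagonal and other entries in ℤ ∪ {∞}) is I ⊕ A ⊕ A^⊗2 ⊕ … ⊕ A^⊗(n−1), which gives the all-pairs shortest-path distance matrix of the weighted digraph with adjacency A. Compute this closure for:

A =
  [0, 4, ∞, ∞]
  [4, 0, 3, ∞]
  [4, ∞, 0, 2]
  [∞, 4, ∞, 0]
Closure =
  [0, 4, 7, 9]
  [4, 0, 3, 5]
  [4, 6, 0, 2]
  [8, 4, 7, 0]

This is the Floyd-Warshall all-pairs shortest-path computation. For each intermediate vertex k = 0, 1, …, 3, update dist[i][j] ← min(dist[i][j], dist[i][k] + dist[k][j]). The final matrix gives, for each (i, j), the minimum total weight of any directed path from i to j (possibly empty when i = j).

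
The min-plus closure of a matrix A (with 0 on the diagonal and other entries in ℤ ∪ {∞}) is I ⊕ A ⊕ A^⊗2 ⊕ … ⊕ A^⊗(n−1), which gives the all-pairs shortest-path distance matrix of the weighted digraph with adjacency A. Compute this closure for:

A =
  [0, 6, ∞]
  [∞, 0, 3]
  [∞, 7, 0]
Closure =
  [0, 6, 9]
  [∞, 0, 3]
  [∞, 7, 0]

This is the Floyd-Warshall all-pairs shortest-path computation. For each intermediate vertex k = 0, 1, …, 2, update dist[i][j] ← min(dist[i][j], dist[i][k] + dist[k][j]). The final matrix gives, for each (i, j), the minimum total weight of any directed path from i to j (possibly empty when i = j).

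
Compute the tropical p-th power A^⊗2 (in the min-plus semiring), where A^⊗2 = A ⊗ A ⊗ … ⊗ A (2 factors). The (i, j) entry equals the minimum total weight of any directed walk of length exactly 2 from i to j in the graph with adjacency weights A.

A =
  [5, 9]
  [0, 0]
A^⊗2 =
  [9, 9]
  [0, 0]

Each entry (A^⊗2)_ij equals the minimum over all length-2 walks i = v_0 → v_1 → … → v_2 = j of Σ_t A[v_t][v_{t+1}]. For example, for (i, j) = (0, 1) we minimise over 2 possible intermediate vertex sequences; the minimum is 9, attained along the walk 0 → 1 → 1.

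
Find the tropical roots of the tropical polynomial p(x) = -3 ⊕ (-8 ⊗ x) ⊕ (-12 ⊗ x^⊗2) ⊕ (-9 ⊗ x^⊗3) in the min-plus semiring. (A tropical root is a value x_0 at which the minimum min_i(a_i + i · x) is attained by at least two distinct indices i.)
Roots: {-3, 4, 5}

Each tropical root is a break point of the lower envelope of the lines y = a_i + i · x (there are 4 lines, with slopes 0, 1, ..., 3). Only the lines that attain the minimum somewhere contribute to roots; other lines are dominated. Here the surviving (envelope) indices are i = 3, i = 2, i = 1, i = 0.
Intersections between consecutive envelope lines give the roots: for adjacent envelope indices i < j the intersection is x = (a_i − a_j) / (j − i). Reading off the sorted break points: {-3, 4, 5}.
Verification: at each break x_0, at least two indices attain the minimum of min_i(a_i + i · x_0).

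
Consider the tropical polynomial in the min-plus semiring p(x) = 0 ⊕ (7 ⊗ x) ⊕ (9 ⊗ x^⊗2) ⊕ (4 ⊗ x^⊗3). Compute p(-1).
p(-1) = 0

A tropical monomial a ⊗ x^⊗i evaluates to a + i · x. Evaluating each term at x = -1:
  Term 0 contributes 0 + 0 · -1 = 0
  Term 1 contributes 7 + 1 · -1 = 6
  Term 2 contributes 9 + 2 · -1 = 7
  Term 3 contributes 4 + 3 · -1 = 1
p(-1) = ⊕ of these = min[0, 6, 7, 1] = 0.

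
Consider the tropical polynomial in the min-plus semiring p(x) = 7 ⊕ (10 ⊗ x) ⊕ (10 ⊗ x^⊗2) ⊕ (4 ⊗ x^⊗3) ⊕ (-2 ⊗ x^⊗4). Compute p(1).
p(1) = 2

A tropical monomial a ⊗ x^⊗i evaluates to a + i · x. Evaluating each term at x = 1:
  Term 0 contributes 7 + 0 · 1 = 7
  Term 1 contributes 10 + 1 · 1 = 11
  Term 2 contributes 10 + 2 · 1 = 12
  Term 3 contributes 4 + 3 · 1 = 7
  Term 4 contributes -2 + 4 · 1 = 2
p(1) = ⊕ of these = min[7, 11, 12, 7, 2] = 2.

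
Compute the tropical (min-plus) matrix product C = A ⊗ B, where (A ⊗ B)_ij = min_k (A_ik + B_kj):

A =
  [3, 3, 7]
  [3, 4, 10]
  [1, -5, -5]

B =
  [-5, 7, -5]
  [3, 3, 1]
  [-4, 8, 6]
A ⊗ B =
  [-2, 6, -2]
  [-2, 7, -2]
  [-9, -2, -4]

Apply the min-plus product entry-by-entry:
  C[0][0] = min over k of (A[0][0] + B[0][0] = 3 + -5 = -2, A[0][1] + B[1][0] = 3 + 3 = 6, A[0][2] + B[2][0] = 7 + -4 = 3) = -2 (attained at k = 0)
  C[0][1] = min over k of (A[0][0] + B[0][1] = 3 + 7 = 10, A[0][1] + B[1][1] = 3 + 3 = 6, A[0][2] + B[2][1] = 7 + 8 = 15) = 6 (attained at k = 1)
  C[0][2] = min over k of (A[0][0] + B[0][2] = 3 + -5 = -2, A[0][1] + B[1][2] = 3 + 1 = 4, A[0][2] + B[2][2] = 7 + 6 = 13) = -2 (attained at k = 0)
  C[1][0] = min over k of (A[1][0] + B[0][0] = 3 + -5 = -2, A[1][1] + B[1][0] = 4 + 3 = 7, A[1][2] + B[2][0] = 10 + -4 = 6) = -2 (attained at k = 0)
  C[1][1] = min over k of (A[1][0] + B[0][1] = 3 + 7 = 10, A[1][1] + B[1][1] = 4 + 3 = 7, A[1][2] + B[2][1] = 10 + 8 = 18) = 7 (attained at k = 1)
  C[1][2] = min over k of (A[1][0] + B[0][2] = 3 + -5 = -2, A[1][1] + B[1][2] = 4 + 1 = 5, A[1][2] + B[2][2] = 10 + 6 = 16) = -2 (attained at k = 0)
  C[2][0] = min over k of (A[2][0] + B[0][0] = 1 + -5 = -4, A[2][1] + B[1][0] = -5 + 3 = -2, A[2][2] + B[2][0] = -5 + -4 = -9) = -9 (attained at k = 2)
  C[2][1] = min over k of (A[2][0] + B[0][1] = 1 + 7 = 8, A[2][1] + B[1][1] = -5 + 3 = -2, A[2][2] + B[2][1] = -5 + 8 = 3) = -2 (attained at k = 1)
  C[2][2] = min over k of (A[2][0] + B[0][2] = 1 + -5 = -4, A[2][1] + B[1][2] = -5 + 1 = -4, A[2][2] + B[2][2] = -5 + 6 = 1) = -4 (attained at k = 0)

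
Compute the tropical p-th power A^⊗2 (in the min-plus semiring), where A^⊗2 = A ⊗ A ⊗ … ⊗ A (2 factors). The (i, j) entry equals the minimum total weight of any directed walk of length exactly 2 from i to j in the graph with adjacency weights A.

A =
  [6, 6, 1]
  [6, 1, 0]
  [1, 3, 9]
A^⊗2 =
  [2, 4, 6]
  [1, 2, 1]
  [7, 4, 2]

Each entry (A^⊗2)_ij equals the minimum over all length-2 walks i = v_0 → v_1 → … → v_2 = j of Σ_t A[v_t][v_{t+1}]. For example, for (i, j) = (0, 2) we minimise over 3 possible intermediate vertex sequences; the minimum is 6, attained along the walk 0 → 1 → 2.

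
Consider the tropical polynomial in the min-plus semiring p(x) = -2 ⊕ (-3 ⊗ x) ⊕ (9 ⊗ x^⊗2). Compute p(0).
p(0) = -3

A tropical monomial a ⊗ x^⊗i evaluates to a + i · x. Evaluating each term at x = 0:
  Term 0 contributes -2 + 0 · 0 = -2
  Term 1 contributes -3 + 1 · 0 = -3
  Term 2 contributes 9 + 2 · 0 = 9
p(0) = ⊕ of these = min[-2, -3, 9] = -3.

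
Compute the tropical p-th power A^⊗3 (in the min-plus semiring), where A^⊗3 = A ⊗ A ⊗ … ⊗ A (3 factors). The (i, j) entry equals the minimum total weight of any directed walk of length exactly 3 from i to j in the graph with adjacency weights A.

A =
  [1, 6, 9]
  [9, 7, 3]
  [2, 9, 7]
A^⊗3 =
  [3, 8, 10]
  [6, 11, 14]
  [4, 9, 11]

Each entry (A^⊗3)_ij equals the minimum over all length-3 walks i = v_0 → v_1 → … → v_3 = j of Σ_t A[v_t][v_{t+1}]. For example, for (i, j) = (0, 2) we minimise over 9 possible intermediate vertex sequences; the minimum is 10, attained along the walk 0 → 0 → 1 → 2.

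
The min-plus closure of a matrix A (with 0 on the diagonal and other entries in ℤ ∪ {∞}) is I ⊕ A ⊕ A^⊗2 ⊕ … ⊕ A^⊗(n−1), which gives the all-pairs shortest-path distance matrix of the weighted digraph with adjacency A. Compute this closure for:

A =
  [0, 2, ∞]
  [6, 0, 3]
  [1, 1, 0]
Closure =
  [0, 2, 5]
  [4, 0, 3]
  [1, 1, 0]

This is the Floyd-Warshall all-pairs shortest-path computation. For each intermediate vertex k = 0, 1, …, 2, update dist[i][j] ← min(dist[i][j], dist[i][k] + dist[k][j]). The final matrix gives, for each (i, j), the minimum total weight of any directed path from i to j (possibly empty when i = j).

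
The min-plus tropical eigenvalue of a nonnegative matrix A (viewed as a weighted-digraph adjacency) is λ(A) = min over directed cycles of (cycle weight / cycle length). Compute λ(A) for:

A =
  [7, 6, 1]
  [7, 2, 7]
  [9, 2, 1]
λ(A) = 1

Enumerate directed cycles and compute their means (weight / length). Sample:
  cycle 0 → 0: weight = 7, length = 1, mean = 7/1 ≈ 7.000
  cycle 1 → 1: weight = 2, length = 1, mean = 2/1 ≈ 2.000
  cycle 2 → 2: weight = 1, length = 1, mean = 1/1 ≈ 1.000
  cycle 0 → 1 → 0: weight = 13, length = 2, mean = 13/2 ≈ 6.500
  cycle 0 → 2 → 0: weight = 10, length = 2, mean = 10/2 ≈ 5.000
  cycle 1 → 0 → 1: weight = 13, length = 2, mean = 13/2 ≈ 6.500
Minimum mean = 1.000, attained e.g. along the cycle 2 → 2 with weight 1 and length 1. So λ(A) = 1/1 = 1.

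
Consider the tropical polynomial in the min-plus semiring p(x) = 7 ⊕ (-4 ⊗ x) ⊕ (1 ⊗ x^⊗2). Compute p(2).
p(2) = -2

A tropical monomial a ⊗ x^⊗i evaluates to a + i · x. Evaluating each term at x = 2:
  Term 0 contributes 7 + 0 · 2 = 7
  Term 1 contributes -4 + 1 · 2 = -2
  Term 2 contributes 1 + 2 · 2 = 5
p(2) = ⊕ of these = min[7, -2, 5] = -2.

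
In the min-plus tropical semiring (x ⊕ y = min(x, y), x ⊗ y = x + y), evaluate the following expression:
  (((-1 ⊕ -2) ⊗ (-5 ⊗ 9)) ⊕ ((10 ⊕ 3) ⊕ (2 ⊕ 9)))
(((-1 ⊕ -2) ⊗ (-5 ⊗ 9)) ⊕ ((10 ⊕ 3) ⊕ (2 ⊕ 9))) = 2

Expand innermost to outermost. Recall ⊕ takes the minimum of its arguments and ⊗ takes their sum. Working out the expression (((-1 ⊕ -2) ⊗ (-5 ⊗ 9)) ⊕ ((10 ⊕ 3) ⊕ (2 ⊕ 9))) gives 2.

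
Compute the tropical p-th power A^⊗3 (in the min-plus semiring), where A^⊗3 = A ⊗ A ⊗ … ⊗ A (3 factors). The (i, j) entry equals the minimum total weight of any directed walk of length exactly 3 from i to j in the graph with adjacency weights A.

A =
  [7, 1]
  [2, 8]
A^⊗3 =
  [10, 4]
  [5, 10]

Each entry (A^⊗3)_ij equals the minimum over all length-3 walks i = v_0 → v_1 → … → v_3 = j of Σ_t A[v_t][v_{t+1}]. For example, for (i, j) = (0, 1) we minimise over 4 possible intermediate vertex sequences; the minimum is 4, attained along the walk 0 → 1 → 0 → 1.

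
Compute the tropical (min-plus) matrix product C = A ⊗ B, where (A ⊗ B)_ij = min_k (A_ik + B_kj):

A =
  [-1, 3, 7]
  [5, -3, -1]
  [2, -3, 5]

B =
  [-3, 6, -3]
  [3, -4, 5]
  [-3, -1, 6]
A ⊗ B =
  [-4, -1, -4]
  [-4, -7, 2]
  [-1, -7, -1]

Apply the min-plus product entry-by-entry:
  C[0][0] = min over k of (A[0][0] + B[0][0] = -1 + -3 = -4, A[0][1] + B[1][0] = 3 + 3 = 6, A[0][2] + B[2][0] = 7 + -3 = 4) = -4 (attained at k = 0)
  C[0][1] = min over k of (A[0][0] + B[0][1] = -1 + 6 = 5, A[0][1] + B[1][1] = 3 + -4 = -1, A[0][2] + B[2][1] = 7 + -1 = 6) = -1 (attained at k = 1)
  C[0][2] = min over k of (A[0][0] + B[0][2] = -1 + -3 = -4, A[0][1] + B[1][2] = 3 + 5 = 8, A[0][2] + B[2][2] = 7 + 6 = 13) = -4 (attained at k = 0)
  C[1][0] = min over k of (A[1][0] + B[0][0] = 5 + -3 = 2, A[1][1] + B[1][0] = -3 + 3 = 0, A[1][2] + B[2][0] = -1 + -3 = -4) = -4 (attained at k = 2)
  C[1][1] = min over k of (A[1][0] + B[0][1] = 5 + 6 = 11, A[1][1] + B[1][1] = -3 + -4 = -7, A[1][2] + B[2][1] = -1 + -1 = -2) = -7 (attained at k = 1)
  C[1][2] = min over k of (A[1][0] + B[0][2] = 5 + -3 = 2, A[1][1] + B[1][2] = -3 + 5 = 2, A[1][2] + B[2][2] = -1 + 6 = 5) = 2 (attained at k = 0)
  C[2][0] = min over k of (A[2][0] + B[0][0] = 2 + -3 = -1, A[2][1] + B[1][0] = -3 + 3 = 0, A[2][2] + B[2][0] = 5 + -3 = 2) = -1 (attained at k = 0)
  C[2][1] = min over k of (A[2][0] + B[0][1] = 2 + 6 = 8, A[2][1] + B[1][1] = -3 + -4 = -7, A[2][2] + B[2][1] = 5 + -1 = 4) = -7 (attained at k = 1)
  C[2][2] = min over k of (A[2][0] + B[0][2] = 2 + -3 = -1, A[2][1] + B[1][2] = -3 + 5 = 2, A[2][2] + B[2][2] = 5 + 6 = 11) = -1 (attained at k = 0)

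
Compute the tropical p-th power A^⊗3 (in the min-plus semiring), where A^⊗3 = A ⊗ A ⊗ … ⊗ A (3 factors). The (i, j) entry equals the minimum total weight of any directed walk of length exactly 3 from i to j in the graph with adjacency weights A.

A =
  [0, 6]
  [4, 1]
A^⊗3 =
  [0, 6]
  [4, 3]

Each entry (A^⊗3)_ij equals the minimum over all length-3 walks i = v_0 → v_1 → … → v_3 = j of Σ_t A[v_t][v_{t+1}]. For example, for (i, j) = (0, 1) we minimise over 4 possible intermediate vertex sequences; the minimum is 6, attained along the walk 0 → 0 → 0 → 1.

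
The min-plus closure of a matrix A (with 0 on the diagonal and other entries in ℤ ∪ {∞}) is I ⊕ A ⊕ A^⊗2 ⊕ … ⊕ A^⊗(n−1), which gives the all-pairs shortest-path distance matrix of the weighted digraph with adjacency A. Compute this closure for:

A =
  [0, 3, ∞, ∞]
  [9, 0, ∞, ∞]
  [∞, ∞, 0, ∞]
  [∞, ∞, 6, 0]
Closure =
  [0, 3, ∞, ∞]
  [9, 0, ∞, ∞]
  [∞, ∞, 0, ∞]
  [∞, ∞, 6, 0]

This is the Floyd-Warshall all-pairs shortest-path computation. For each intermediate vertex k = 0, 1, …, 3, update dist[i][j] ← min(dist[i][j], dist[i][k] + dist[k][j]). The final matrix gives, for each (i, j), the minimum total weight of any directed path from i to j (possibly empty when i = j).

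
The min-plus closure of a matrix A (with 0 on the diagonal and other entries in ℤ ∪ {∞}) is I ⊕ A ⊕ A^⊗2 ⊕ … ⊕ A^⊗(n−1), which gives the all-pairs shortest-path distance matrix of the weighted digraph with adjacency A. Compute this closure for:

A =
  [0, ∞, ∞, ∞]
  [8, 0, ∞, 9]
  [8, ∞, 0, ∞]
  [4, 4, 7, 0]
Closure =
  [0, ∞, ∞, ∞]
  [8, 0, 16, 9]
  [8, ∞, 0, ∞]
  [4, 4, 7, 0]

This is the Floyd-Warshall all-pairs shortest-path computation. For each intermediate vertex k = 0, 1, …, 3, update dist[i][j] ← min(dist[i][j], dist[i][k] + dist[k][j]). The final matrix gives, for each (i, j), the minimum total weight of any directed path from i to j (possibly empty when i = j).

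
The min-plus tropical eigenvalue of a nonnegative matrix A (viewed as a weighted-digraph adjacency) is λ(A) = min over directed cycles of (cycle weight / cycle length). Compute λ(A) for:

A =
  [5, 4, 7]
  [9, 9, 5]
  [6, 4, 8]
λ(A) = 9/2

Enumerate directed cycles and compute their means (weight / length). Sample:
  cycle 0 → 0: weight = 5, length = 1, mean = 5/1 ≈ 5.000
  cycle 1 → 1: weight = 9, length = 1, mean = 9/1 ≈ 9.000
  cycle 2 → 2: weight = 8, length = 1, mean = 8/1 ≈ 8.000
  cycle 0 → 1 → 0: weight = 13, length = 2, mean = 13/2 ≈ 6.500
  cycle 0 → 2 → 0: weight = 13, length = 2, mean = 13/2 ≈ 6.500
  cycle 1 → 0 → 1: weight = 13, length = 2, mean = 13/2 ≈ 6.500
Minimum mean = 4.500, attained e.g. along the cycle 1 → 2 → 1 with weight 9 and length 2. So λ(A) = 9/2 = 9/2.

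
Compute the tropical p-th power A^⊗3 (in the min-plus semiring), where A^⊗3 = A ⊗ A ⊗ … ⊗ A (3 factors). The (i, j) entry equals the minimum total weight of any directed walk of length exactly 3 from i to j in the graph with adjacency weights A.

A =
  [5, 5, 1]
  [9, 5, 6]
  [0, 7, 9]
A^⊗3 =
  [6, 6, 2]
  [10, 11, 7]
  [1, 8, 6]

Each entry (A^⊗3)_ij equals the minimum over all length-3 walks i = v_0 → v_1 → … → v_3 = j of Σ_t A[v_t][v_{t+1}]. For example, for (i, j) = (0, 2) we minimise over 9 possible intermediate vertex sequences; the minimum is 2, attained along the walk 0 → 2 → 0 → 2.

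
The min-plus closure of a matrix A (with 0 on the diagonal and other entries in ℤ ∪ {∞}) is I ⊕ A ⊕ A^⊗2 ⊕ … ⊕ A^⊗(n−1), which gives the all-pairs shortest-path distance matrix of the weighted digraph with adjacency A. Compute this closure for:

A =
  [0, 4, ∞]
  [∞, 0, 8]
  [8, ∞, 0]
Closure =
  [0, 4, 12]
  [16, 0, 8]
  [8, 12, 0]

This is the Floyd-Warshall all-pairs shortest-path computation. For each intermediate vertex k = 0, 1, …, 2, update dist[i][j] ← min(dist[i][j], dist[i][k] + dist[k][j]). The final matrix gives, for each (i, j), the minimum total weight of any directed path from i to j (possibly empty when i = j).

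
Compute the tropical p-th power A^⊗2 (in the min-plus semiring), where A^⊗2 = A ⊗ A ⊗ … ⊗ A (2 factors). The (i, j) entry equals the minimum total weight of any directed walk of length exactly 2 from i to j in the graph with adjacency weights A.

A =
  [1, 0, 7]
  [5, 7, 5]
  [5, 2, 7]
A^⊗2 =
  [2, 1, 5]
  [6, 5, 12]
  [6, 5, 7]

Each entry (A^⊗2)_ij equals the minimum over all length-2 walks i = v_0 → v_1 → … → v_2 = j of Σ_t A[v_t][v_{t+1}]. For example, for (i, j) = (0, 2) we minimise over 3 possible intermediate vertex sequences; the minimum is 5, attained along the walk 0 → 1 → 2.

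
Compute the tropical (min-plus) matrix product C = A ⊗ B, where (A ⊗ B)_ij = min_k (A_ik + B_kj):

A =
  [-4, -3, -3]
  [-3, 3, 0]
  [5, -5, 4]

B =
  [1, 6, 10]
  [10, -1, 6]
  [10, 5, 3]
A ⊗ B =
  [-3, -4, 0]
  [-2, 2, 3]
  [5, -6, 1]

Apply the min-plus product entry-by-entry:
  C[0][0] = min over k of (A[0][0] + B[0][0] = -4 + 1 = -3, A[0][1] + B[1][0] = -3 + 10 = 7, A[0][2] + B[2][0] = -3 + 10 = 7) = -3 (attained at k = 0)
  C[0][1] = min over k of (A[0][0] + B[0][1] = -4 + 6 = 2, A[0][1] + B[1][1] = -3 + -1 = -4, A[0][2] + B[2][1] = -3 + 5 = 2) = -4 (attained at k = 1)
  C[0][2] = min over k of (A[0][0] + B[0][2] = -4 + 10 = 6, A[0][1] + B[1][2] = -3 + 6 = 3, A[0][2] + B[2][2] = -3 + 3 = 0) = 0 (attained at k = 2)
  C[1][0] = min over k of (A[1][0] + B[0][0] = -3 + 1 = -2, A[1][1] + B[1][0] = 3 + 10 = 13, A[1][2] + B[2][0] = 0 + 10 = 10) = -2 (attained at k = 0)
  C[1][1] = min over k of (A[1][0] + B[0][1] = -3 + 6 = 3, A[1][1] + B[1][1] = 3 + -1 = 2, A[1][2] + B[2][1] = 0 + 5 = 5) = 2 (attained at k = 1)
  C[1][2] = min over k of (A[1][0] + B[0][2] = -3 + 10 = 7, A[1][1] + B[1][2] = 3 + 6 = 9, A[1][2] + B[2][2] = 0 + 3 = 3) = 3 (attained at k = 2)
  C[2][0] = min over k of (A[2][0] + B[0][0] = 5 + 1 = 6, A[2][1] + B[1][0] = -5 + 10 = 5, A[2][2] + B[2][0] = 4 + 10 = 14) = 5 (attained at k = 1)
  C[2][1] = min over k of (A[2][0] + B[0][1] = 5 + 6 = 11, A[2][1] + B[1][1] = -5 + -1 = -6, A[2][2] + B[2][1] = 4 + 5 = 9) = -6 (attained at k = 1)
  C[2][2] = min over k of (A[2][0] + B[0][2] = 5 + 10 = 15, A[2][1] + B[1][2] = -5 + 6 = 1, A[2][2] + B[2][2] = 4 + 3 = 7) = 1 (attained at k = 1)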